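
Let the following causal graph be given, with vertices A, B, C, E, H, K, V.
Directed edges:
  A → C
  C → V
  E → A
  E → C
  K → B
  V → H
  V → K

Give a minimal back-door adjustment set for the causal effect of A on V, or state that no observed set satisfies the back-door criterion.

A→V: minimal back-door set {E}.

desc(A)\{A}={B,C,H,K,V}; candidates ⊆ {E}.
size 0: {}; under {} A still reaches {B,C,E,H,K,V} ∋ V.
{E}: A⊥V given {E} in G with A→· removed — back-door holds.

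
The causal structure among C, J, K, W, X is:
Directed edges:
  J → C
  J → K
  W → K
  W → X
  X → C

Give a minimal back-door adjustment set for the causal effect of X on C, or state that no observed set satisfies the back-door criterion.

desc(X)\{X}={C}; candidates ⊆ {J,K,W}.
∅: X⊥C given ∅ in G with X→· removed — back-door holds.

X→C: minimal back-door set ∅.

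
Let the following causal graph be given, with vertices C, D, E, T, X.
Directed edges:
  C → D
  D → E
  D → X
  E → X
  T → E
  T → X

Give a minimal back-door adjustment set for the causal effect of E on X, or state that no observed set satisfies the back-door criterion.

desc(E)\{E}={X}; candidates ⊆ {C,D,T}.
size 0: {}; under {} E still reaches {C,D,T,X} ∋ X.
size 1: {C}, {D}, {T}; under {C} E still reaches {D,T,X} ∋ X.
{D,T}: E⊥X given {D,T} in G with E→· removed — back-door holds.

E→X: minimal back-door set {D, T}.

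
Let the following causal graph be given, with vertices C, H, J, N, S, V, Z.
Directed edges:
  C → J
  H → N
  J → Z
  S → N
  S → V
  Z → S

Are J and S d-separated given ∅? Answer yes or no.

No — J and S are d-connected given ∅.

Bayes-Ball from J | ∅ reaches {C,N,S,V,Z}.
S ∈ reach(J|∅) ⇒ J ⊥̸ S | ∅.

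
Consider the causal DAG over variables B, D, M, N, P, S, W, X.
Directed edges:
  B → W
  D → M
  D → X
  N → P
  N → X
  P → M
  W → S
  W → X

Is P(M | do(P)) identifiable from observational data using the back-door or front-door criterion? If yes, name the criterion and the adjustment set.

P(M|do(P)): backdoor, adjust for ∅.

desc(P)\{P}={M}; candidates ⊆ {B,D,N,S,W,X}.
∅: P⊥M given ∅ in G with P→· removed — back-door holds.
P(M|do(P)) = P(M|P) — no adjustment needed.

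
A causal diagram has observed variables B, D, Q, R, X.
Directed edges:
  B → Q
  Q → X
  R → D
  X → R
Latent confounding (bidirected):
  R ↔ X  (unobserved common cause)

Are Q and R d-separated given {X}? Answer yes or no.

No — Q and R are d-connected given {X}.

Bayes-Ball from Q | {X} reaches {B,D,R}.
R ∈ reach(Q|{X}) ⇒ Q ⊥̸ R | {X}.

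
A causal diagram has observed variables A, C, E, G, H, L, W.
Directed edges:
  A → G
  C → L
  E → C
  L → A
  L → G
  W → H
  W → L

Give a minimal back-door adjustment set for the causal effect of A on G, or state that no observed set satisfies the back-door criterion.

A→G: minimal back-door set {L}.

desc(A)\{A}={G}; candidates ⊆ {C,E,H,L,W}.
size 0: {}; under {} A still reaches {C,E,G,H,L,W} ∋ G.
{L}: A⊥G given {L} in G with A→· removed — back-door holds.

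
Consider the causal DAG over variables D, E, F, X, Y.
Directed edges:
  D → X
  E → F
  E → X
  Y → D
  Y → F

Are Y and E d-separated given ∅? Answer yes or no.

Yes — Y ⊥ E | ∅.

Bayes-Ball from Y | ∅ reaches {D,F,X}.
E ∉ reach(Y|∅) ⇒ Y ⊥ E | ∅.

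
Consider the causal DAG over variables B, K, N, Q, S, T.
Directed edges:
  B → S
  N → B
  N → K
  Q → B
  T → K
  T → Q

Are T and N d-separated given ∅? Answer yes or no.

Yes — T ⊥ N | ∅.

Bayes-Ball from T | ∅ reaches {B,K,Q,S}.
N ∉ reach(T|∅) ⇒ T ⊥ N | ∅.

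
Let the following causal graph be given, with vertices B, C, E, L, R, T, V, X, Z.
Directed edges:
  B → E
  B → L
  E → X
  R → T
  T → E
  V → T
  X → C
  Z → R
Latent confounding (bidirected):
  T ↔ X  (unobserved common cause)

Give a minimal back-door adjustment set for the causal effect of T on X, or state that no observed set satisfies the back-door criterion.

T→X: no observed back-door set.

desc(T)\{T}={C,E,X}; candidates ⊆ {B,L,R,V,Z}.
T↔X: latent back-door arc(s) into T.
size 0: {}; under {} T still reaches {C,R,V,X,Z} ∋ X.
size 1: {B}, {L}, {R} …(+2); under {B} T still reaches {C,R,V,X,Z} ∋ X.
size 2: {B,L}, {B,R}, {B,V} …(+7); under {B,L} T still reaches {C,R,V,X,Z} ∋ X.
T↔X cannot be blocked by any observed set — no back-door set.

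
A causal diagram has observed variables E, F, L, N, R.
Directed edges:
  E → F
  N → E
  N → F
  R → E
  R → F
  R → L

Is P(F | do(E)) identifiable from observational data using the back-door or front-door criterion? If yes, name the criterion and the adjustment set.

P(F|do(E)): backdoor, adjust for {N, R}.

desc(E)\{E}={F}; candidates ⊆ {L,N,R}.
size 0: {}; under {} E still reaches {F,L,N,R} ∋ F.
size 1: {L}, {N}, {R}; under {L} E still reaches {F,N,R} ∋ F.
{N,R}: E⊥F given {N,R} in G with E→· removed — back-door holds.
P(F|do(E)) = Σ_{N,R} P(F|E,N,R)·P(N,R).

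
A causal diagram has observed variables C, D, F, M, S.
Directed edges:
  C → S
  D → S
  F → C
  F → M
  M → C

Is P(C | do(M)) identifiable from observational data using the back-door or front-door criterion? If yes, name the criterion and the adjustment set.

P(C|do(M)): backdoor, adjust for {F}.

desc(M)\{M}={C,S}; candidates ⊆ {D,F}.
size 0: {}; under {} M still reaches {C,F,S} ∋ C.
{F}: M⊥C given {F} in G with M→· removed — back-door holds.
P(C|do(M)) = Σ_{F} P(C|M,F)·P(F).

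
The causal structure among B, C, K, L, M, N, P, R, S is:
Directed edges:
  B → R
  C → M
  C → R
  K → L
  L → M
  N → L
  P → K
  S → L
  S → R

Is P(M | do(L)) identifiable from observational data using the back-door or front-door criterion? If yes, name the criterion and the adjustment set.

desc(L)\{L}={M}; candidates ⊆ {B,C,K,N,P,R,S}.
∅: L⊥M given ∅ in G with L→· removed — back-door holds.
P(M|do(L)) = P(M|L) — no adjustment needed.

P(M|do(L)): backdoor, adjust for ∅.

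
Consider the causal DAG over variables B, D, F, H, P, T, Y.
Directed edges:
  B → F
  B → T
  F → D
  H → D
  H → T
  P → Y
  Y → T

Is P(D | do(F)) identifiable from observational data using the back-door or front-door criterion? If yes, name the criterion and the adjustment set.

P(D|do(F)): backdoor, adjust for ∅.

desc(F)\{F}={D}; candidates ⊆ {B,H,P,T,Y}.
∅: F⊥D given ∅ in G with F→· removed — back-door holds.
P(D|do(F)) = P(D|F) — no adjustment needed.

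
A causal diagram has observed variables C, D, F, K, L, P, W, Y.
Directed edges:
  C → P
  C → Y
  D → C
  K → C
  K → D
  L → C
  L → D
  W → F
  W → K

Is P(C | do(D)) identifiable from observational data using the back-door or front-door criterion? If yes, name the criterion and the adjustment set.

desc(D)\{D}={C,P,Y}; candidates ⊆ {F,K,L,W}.
size 0: {}; under {} D still reaches {C,F,K,L,P,W,Y} ∋ C.
size 1: {F}, {K}, {L} …(+1); under {F} D still reaches {C,K,L,P,W,Y} ∋ C.
{K,L}: D⊥C given {K,L} in G with D→· removed — back-door holds.
P(C|do(D)) = Σ_{K,L} P(C|D,K,L)·P(K,L).

P(C|do(D)): backdoor, adjust for {K, L}.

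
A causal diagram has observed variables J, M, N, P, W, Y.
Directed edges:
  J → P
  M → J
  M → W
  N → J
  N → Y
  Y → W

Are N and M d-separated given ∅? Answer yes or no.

Yes — N ⊥ M | ∅.

Bayes-Ball from N | ∅ reaches {J,P,W,Y}.
M ∉ reach(N|∅) ⇒ N ⊥ M | ∅.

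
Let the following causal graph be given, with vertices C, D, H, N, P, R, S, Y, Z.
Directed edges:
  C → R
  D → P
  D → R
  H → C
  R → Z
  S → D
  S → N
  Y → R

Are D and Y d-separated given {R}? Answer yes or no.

Bayes-Ball from D | {R} reaches {C,H,N,P,S,Y}.
Y ∈ reach(D|{R}) ⇒ D ⊥̸ Y | {R}.

No — D and Y are d-connected given {R}.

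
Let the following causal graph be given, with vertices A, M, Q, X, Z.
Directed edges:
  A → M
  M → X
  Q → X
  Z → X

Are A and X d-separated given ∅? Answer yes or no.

Bayes-Ball from A | ∅ reaches {M,X}.
X ∈ reach(A|∅) ⇒ A ⊥̸ X | ∅.

No — A and X are d-connected given ∅.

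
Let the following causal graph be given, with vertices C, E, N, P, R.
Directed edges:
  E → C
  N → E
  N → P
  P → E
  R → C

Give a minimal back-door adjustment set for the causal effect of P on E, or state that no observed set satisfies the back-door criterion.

P→E: minimal back-door set {N}.

desc(P)\{P}={C,E}; candidates ⊆ {N,R}.
size 0: {}; under {} P still reaches {C,E,N} ∋ E.
{N}: P⊥E given {N} in G with P→· removed — back-door holds.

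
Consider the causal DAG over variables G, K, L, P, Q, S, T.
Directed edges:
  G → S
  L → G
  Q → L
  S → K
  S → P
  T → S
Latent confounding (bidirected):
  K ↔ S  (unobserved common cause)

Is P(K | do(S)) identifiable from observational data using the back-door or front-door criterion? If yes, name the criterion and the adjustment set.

P(K|do(S)): not identifiable (no BD/FD set).

desc(S)\{S}={K,P}; candidates ⊆ {G,L,Q,T}.
S↔K: latent back-door arc(s) into S.
size 0: {}; under {} S still reaches {G,K,L,Q,T} ∋ K.
size 1: {G}, {L}, {Q} …(+1); under {G} S still reaches {K,T} ∋ K.
size 2: {G,L}, {G,Q}, {G,T} …(+3); under {G,L} S still reaches {K,T} ∋ K.
S↔K cannot be blocked by any observed set — no back-door set.
No mediator lies on a directed S→…→K path.
Neither criterion identifies P(K|do(S)) in this graph.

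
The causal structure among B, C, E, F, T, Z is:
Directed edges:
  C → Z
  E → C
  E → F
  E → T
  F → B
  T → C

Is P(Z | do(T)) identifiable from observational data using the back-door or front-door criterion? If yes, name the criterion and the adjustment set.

desc(T)\{T}={C,Z}; candidates ⊆ {B,E,F}.
size 0: {}; under {} T still reaches {B,C,E,F,Z} ∋ Z.
{E}: T⊥Z given {E} in G with T→· removed — back-door holds.
P(Z|do(T)) = Σ_{E} P(Z|T,E)·P(E).

P(Z|do(T)): backdoor, adjust for {E}.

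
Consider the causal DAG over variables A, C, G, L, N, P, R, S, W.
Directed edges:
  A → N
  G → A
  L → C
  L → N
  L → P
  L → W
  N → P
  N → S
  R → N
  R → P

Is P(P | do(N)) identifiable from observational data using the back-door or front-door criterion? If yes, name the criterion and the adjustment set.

desc(N)\{N}={P,S}; candidates ⊆ {A,C,G,L,R,W}.
size 0: {}; under {} N still reaches {A,C,G,L,P,R,W} ∋ P.
size 1: {A}, {C}, {G} …(+3); under {A} N still reaches {C,L,P,R,W} ∋ P.
{L,R}: N⊥P given {L,R} in G with N→· removed — back-door holds.
P(P|do(N)) = Σ_{L,R} P(P|N,L,R)·P(L,R).

P(P|do(N)): backdoor, adjust for {L, R}.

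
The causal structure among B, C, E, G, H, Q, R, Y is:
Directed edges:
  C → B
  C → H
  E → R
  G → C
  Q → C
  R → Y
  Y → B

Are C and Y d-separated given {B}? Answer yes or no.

No — C and Y are d-connected given {B}.

Bayes-Ball from C | {B} reaches {E,G,H,Q,R,Y}.
Y ∈ reach(C|{B}) ⇒ C ⊥̸ Y | {B}.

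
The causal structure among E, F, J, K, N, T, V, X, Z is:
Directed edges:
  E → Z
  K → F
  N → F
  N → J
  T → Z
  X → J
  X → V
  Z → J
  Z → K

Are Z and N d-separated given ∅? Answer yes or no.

Bayes-Ball from Z | ∅ reaches {E,F,J,K,T}.
N ∉ reach(Z|∅) ⇒ Z ⊥ N | ∅.

Yes — Z ⊥ N | ∅.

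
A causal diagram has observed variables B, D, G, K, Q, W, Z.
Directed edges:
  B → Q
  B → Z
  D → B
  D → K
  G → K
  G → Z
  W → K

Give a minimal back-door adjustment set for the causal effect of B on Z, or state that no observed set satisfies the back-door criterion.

desc(B)\{B}={Q,Z}; candidates ⊆ {D,G,K,W}.
∅: B⊥Z given ∅ in G with B→· removed — back-door holds.

B→Z: minimal back-door set ∅.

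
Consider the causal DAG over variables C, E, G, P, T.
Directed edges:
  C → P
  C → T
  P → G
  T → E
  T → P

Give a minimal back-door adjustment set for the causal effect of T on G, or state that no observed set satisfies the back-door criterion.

desc(T)\{T}={E,G,P}; candidates ⊆ {C}.
size 0: {}; under {} T still reaches {C,G,P} ∋ G.
{C}: T⊥G given {C} in G with T→· removed — back-door holds.

T→G: minimal back-door set {C}.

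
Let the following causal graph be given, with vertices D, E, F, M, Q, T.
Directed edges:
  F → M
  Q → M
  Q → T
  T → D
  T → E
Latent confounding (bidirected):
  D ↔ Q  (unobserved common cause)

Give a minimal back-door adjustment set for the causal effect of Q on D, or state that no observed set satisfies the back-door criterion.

desc(Q)\{Q}={D,E,M,T}; candidates ⊆ {F}.
Q↔D: latent back-door arc(s) into Q.
size 0: {}; under {} Q still reaches {D} ∋ D.
size 1: {F}; under {F} Q still reaches {D} ∋ D.
Q↔D cannot be blocked by any observed set — no back-door set.

Q→D: no observed back-door set.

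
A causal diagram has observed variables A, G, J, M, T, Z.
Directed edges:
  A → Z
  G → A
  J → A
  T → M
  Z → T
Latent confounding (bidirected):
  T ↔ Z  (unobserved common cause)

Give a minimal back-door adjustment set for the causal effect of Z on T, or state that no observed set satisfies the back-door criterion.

Z→T: no observed back-door set.

desc(Z)\{Z}={M,T}; candidates ⊆ {A,G,J}.
Z↔T: latent back-door arc(s) into Z.
size 0: {}; under {} Z still reaches {A,G,J,M,T} ∋ T.
size 1: {A}, {G}, {J}; under {A} Z still reaches {M,T} ∋ T.
size 2: {A,G}, {A,J}, {G,J}; under {A,G} Z still reaches {M,T} ∋ T.
Z↔T cannot be blocked by any observed set — no back-door set.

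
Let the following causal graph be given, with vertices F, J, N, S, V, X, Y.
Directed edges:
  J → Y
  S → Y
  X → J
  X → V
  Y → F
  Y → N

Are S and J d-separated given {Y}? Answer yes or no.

No — S and J are d-connected given {Y}.

Bayes-Ball from S | {Y} reaches {J,V,X}.
J ∈ reach(S|{Y}) ⇒ S ⊥̸ J | {Y}.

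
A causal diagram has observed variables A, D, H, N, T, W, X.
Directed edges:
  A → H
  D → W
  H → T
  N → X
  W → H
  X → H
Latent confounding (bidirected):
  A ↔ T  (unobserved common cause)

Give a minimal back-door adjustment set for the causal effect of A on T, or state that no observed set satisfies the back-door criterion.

A→T: no observed back-door set.

desc(A)\{A}={H,T}; candidates ⊆ {D,N,W,X}.
A↔T: latent back-door arc(s) into A.
size 0: {}; under {} A still reaches {T} ∋ T.
size 1: {D}, {N}, {W} …(+1); under {D} A still reaches {T} ∋ T.
size 2: {D,N}, {D,W}, {D,X} …(+3); under {D,N} A still reaches {T} ∋ T.
A↔T cannot be blocked by any observed set — no back-door set.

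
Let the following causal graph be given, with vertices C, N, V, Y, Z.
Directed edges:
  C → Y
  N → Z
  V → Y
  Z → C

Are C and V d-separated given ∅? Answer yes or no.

Yes — C ⊥ V | ∅.

Bayes-Ball from C | ∅ reaches {N,Y,Z}.
V ∉ reach(C|∅) ⇒ C ⊥ V | ∅.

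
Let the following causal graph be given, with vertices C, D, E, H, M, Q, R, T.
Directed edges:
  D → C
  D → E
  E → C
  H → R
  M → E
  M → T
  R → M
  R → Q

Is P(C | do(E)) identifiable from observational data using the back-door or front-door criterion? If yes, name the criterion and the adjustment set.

P(C|do(E)): backdoor, adjust for {D}.

desc(E)\{E}={C}; candidates ⊆ {D,H,M,Q,R,T}.
size 0: {}; under {} E still reaches {C,D,H,M,Q,R,T} ∋ C.
{D}: E⊥C given {D} in G with E→· removed — back-door holds.
P(C|do(E)) = Σ_{D} P(C|E,D)·P(D).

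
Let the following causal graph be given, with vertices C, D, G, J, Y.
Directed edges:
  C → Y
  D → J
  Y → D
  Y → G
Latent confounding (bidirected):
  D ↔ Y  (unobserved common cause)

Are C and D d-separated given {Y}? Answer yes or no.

No — C and D are d-connected given {Y}.

Bayes-Ball from C | {Y} reaches {D,J}.
D ∈ reach(C|{Y}) ⇒ C ⊥̸ D | {Y}.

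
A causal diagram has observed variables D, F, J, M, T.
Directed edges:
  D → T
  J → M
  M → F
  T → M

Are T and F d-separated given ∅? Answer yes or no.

Bayes-Ball from T | ∅ reaches {D,F,M}.
F ∈ reach(T|∅) ⇒ T ⊥̸ F | ∅.

No — T and F are d-connected given ∅.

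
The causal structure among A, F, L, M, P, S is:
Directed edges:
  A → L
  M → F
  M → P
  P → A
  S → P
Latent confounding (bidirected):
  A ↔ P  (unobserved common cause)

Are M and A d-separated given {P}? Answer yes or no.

No — M and A are d-connected given {P}.

Bayes-Ball from M | {P} reaches {A,F,L,S}.
A ∈ reach(M|{P}) ⇒ M ⊥̸ A | {P}.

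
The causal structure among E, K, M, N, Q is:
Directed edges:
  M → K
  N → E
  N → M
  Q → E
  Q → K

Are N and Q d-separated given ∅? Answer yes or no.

Yes — N ⊥ Q | ∅.

Bayes-Ball from N | ∅ reaches {E,K,M}.
Q ∉ reach(N|∅) ⇒ N ⊥ Q | ∅.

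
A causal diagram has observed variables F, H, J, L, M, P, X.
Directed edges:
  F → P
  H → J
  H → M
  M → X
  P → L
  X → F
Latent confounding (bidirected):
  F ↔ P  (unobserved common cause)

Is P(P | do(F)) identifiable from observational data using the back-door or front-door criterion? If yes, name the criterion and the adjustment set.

desc(F)\{F}={L,P}; candidates ⊆ {H,J,M,X}.
F↔P: latent back-door arc(s) into F.
size 0: {}; under {} F still reaches {H,J,L,M,P,X} ∋ P.
size 1: {H}, {J}, {M} …(+1); under {H} F still reaches {L,M,P,X} ∋ P.
size 2: {H,J}, {H,M}, {H,X} …(+3); under {H,J} F still reaches {L,M,P,X} ∋ P.
F↔P cannot be blocked by any observed set — no back-door set.
No mediator lies on a directed F→…→P path.
Neither criterion identifies P(P|do(F)) in this graph.

P(P|do(F)): not identifiable (no BD/FD set).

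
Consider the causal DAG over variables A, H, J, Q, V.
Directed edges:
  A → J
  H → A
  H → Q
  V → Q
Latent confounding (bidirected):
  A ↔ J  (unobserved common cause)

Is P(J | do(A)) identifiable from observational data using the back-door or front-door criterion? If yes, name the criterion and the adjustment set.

desc(A)\{A}={J}; candidates ⊆ {H,Q,V}.
A↔J: latent back-door arc(s) into A.
size 0: {}; under {} A still reaches {H,J,Q} ∋ J.
size 1: {H}, {Q}, {V}; under {H} A still reaches {J} ∋ J.
size 2: {H,Q}, {H,V}, {Q,V}; under {H,Q} A still reaches {J} ∋ J.
A↔J cannot be blocked by any observed set — no back-door set.
No mediator lies on a directed A→…→J path.
Neither criterion identifies P(J|do(A)) in this graph.

P(J|do(A)): not identifiable (no BD/FD set).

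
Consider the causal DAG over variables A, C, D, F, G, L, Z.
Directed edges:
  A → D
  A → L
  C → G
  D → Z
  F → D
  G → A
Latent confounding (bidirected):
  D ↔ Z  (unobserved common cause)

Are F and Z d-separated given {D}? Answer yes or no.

Bayes-Ball from F | {D} reaches {A,C,G,L,Z}.
Z ∈ reach(F|{D}) ⇒ F ⊥̸ Z | {D}.

No — F and Z are d-connected given {D}.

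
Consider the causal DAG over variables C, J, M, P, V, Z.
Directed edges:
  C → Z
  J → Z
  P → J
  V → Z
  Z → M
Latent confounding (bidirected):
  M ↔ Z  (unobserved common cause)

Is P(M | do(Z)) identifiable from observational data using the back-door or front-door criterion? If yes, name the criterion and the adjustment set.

desc(Z)\{Z}={M}; candidates ⊆ {C,J,P,V}.
Z↔M: latent back-door arc(s) into Z.
size 0: {}; under {} Z still reaches {C,J,M,P,V} ∋ M.
size 1: {C}, {J}, {P} …(+1); under {C} Z still reaches {J,M,P,V} ∋ M.
size 2: {C,J}, {C,P}, {C,V} …(+3); under {C,J} Z still reaches {M,V} ∋ M.
Z↔M cannot be blocked by any observed set — no back-door set.
No mediator lies on a directed Z→…→M path.
Neither criterion identifies P(M|do(Z)) in this graph.

P(M|do(Z)): not identifiable (no BD/FD set).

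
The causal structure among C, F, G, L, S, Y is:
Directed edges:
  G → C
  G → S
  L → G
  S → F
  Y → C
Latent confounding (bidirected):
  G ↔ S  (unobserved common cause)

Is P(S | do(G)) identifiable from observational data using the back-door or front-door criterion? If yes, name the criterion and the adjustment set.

P(S|do(G)): not identifiable (no BD/FD set).

desc(G)\{G}={C,F,S}; candidates ⊆ {L,Y}.
G↔S: latent back-door arc(s) into G.
size 0: {}; under {} G still reaches {F,L,S} ∋ S.
size 1: {L}, {Y}; under {L} G still reaches {F,S} ∋ S.
size 2: {L,Y}; under {L,Y} G still reaches {F,S} ∋ S.
G↔S cannot be blocked by any observed set — no back-door set.
No mediator lies on a directed G→…→S path.
Neither criterion identifies P(S|do(G)) in this graph.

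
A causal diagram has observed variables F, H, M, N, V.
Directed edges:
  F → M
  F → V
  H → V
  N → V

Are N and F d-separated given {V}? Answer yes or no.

Bayes-Ball from N | {V} reaches {F,H,M}.
F ∈ reach(N|{V}) ⇒ N ⊥̸ F | {V}.

No — N and F are d-connected given {V}.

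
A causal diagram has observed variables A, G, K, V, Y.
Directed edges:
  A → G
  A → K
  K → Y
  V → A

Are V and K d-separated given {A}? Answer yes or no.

Yes — V ⊥ K | {A}.

Bayes-Ball from V | {A} reaches ∅.
K ∉ reach(V|{A}) ⇒ V ⊥ K | {A}.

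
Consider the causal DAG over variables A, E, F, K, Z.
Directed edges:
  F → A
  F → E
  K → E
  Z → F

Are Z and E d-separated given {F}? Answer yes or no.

Yes — Z ⊥ E | {F}.

Bayes-Ball from Z | {F} reaches ∅.
E ∉ reach(Z|{F}) ⇒ Z ⊥ E | {F}.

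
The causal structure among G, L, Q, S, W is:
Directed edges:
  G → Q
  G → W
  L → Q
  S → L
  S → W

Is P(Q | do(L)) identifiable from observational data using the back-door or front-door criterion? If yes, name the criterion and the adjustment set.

P(Q|do(L)): backdoor, adjust for ∅.

desc(L)\{L}={Q}; candidates ⊆ {G,S,W}.
∅: L⊥Q given ∅ in G with L→· removed — back-door holds.
P(Q|do(L)) = P(Q|L) — no adjustment needed.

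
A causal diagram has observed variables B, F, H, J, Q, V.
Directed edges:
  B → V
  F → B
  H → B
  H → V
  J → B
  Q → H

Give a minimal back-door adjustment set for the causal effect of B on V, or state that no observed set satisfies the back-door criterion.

desc(B)\{B}={V}; candidates ⊆ {F,H,J,Q}.
size 0: {}; under {} B still reaches {F,H,J,Q,V} ∋ V.
{H}: B⊥V given {H} in G with B→· removed — back-door holds.

B→V: minimal back-door set {H}.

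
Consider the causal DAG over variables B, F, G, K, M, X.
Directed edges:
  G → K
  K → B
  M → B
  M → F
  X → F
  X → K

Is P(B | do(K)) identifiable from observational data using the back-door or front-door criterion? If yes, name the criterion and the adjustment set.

desc(K)\{K}={B}; candidates ⊆ {F,G,M,X}.
∅: K⊥B given ∅ in G with K→· removed — back-door holds.
P(B|do(K)) = P(B|K) — no adjustment needed.

P(B|do(K)): backdoor, adjust for ∅.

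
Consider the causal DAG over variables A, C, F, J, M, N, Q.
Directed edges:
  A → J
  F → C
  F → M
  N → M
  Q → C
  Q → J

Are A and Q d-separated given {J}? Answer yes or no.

No — A and Q are d-connected given {J}.

Bayes-Ball from A | {J} reaches {C,Q}.
Q ∈ reach(A|{J}) ⇒ A ⊥̸ Q | {J}.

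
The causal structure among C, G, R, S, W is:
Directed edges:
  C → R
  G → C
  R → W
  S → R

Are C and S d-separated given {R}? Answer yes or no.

No — C and S are d-connected given {R}.

Bayes-Ball from C | {R} reaches {G,S}.
S ∈ reach(C|{R}) ⇒ C ⊥̸ S | {R}.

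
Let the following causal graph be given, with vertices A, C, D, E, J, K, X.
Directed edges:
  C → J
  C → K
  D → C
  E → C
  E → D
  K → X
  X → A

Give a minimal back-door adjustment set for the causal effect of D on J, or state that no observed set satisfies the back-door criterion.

desc(D)\{D}={A,C,J,K,X}; candidates ⊆ {E}.
size 0: {}; under {} D still reaches {A,C,E,J,K,X} ∋ J.
{E}: D⊥J given {E} in G with D→· removed — back-door holds.

D→J: minimal back-door set {E}.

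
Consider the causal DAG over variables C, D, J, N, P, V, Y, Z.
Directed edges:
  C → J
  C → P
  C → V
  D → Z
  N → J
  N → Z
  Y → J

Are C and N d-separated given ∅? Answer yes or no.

Bayes-Ball from C | ∅ reaches {J,P,V}.
N ∉ reach(C|∅) ⇒ C ⊥ N | ∅.

Yes — C ⊥ N | ∅.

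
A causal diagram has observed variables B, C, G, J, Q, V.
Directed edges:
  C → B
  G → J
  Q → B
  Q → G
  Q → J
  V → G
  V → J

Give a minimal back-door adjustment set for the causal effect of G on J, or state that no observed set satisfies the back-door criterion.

desc(G)\{G}={J}; candidates ⊆ {B,C,Q,V}.
size 0: {}; under {} G still reaches {B,J,Q,V} ∋ J.
size 1: {B}, {C}, {Q} …(+1); under {B} G still reaches {C,J,Q,V} ∋ J.
{Q,V}: G⊥J given {Q,V} in G with G→· removed — back-door holds.

G→J: minimal back-door set {Q, V}.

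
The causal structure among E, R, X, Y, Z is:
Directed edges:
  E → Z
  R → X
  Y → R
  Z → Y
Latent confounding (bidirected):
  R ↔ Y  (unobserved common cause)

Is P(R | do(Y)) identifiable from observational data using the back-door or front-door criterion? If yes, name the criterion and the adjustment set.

P(R|do(Y)): not identifiable (no BD/FD set).

desc(Y)\{Y}={R,X}; candidates ⊆ {E,Z}.
Y↔R: latent back-door arc(s) into Y.
size 0: {}; under {} Y still reaches {E,R,X,Z} ∋ R.
size 1: {E}, {Z}; under {E} Y still reaches {R,X,Z} ∋ R.
size 2: {E,Z}; under {E,Z} Y still reaches {R,X} ∋ R.
Y↔R cannot be blocked by any observed set — no back-door set.
No mediator lies on a directed Y→…→R path.
Neither criterion identifies P(R|do(Y)) in this graph.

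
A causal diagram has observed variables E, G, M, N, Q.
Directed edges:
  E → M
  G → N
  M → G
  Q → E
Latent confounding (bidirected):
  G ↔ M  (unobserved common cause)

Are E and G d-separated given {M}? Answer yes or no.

No — E and G are d-connected given {M}.

Bayes-Ball from E | {M} reaches {G,N,Q}.
G ∈ reach(E|{M}) ⇒ E ⊥̸ G | {M}.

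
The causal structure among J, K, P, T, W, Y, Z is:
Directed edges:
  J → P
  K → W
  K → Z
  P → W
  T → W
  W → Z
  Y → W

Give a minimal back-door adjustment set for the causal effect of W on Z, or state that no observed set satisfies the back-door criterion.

W→Z: minimal back-door set {K}.

desc(W)\{W}={Z}; candidates ⊆ {J,K,P,T,Y}.
size 0: {}; under {} W still reaches {J,K,P,T,Y,Z} ∋ Z.
{K}: W⊥Z given {K} in G with W→· removed — back-door holds.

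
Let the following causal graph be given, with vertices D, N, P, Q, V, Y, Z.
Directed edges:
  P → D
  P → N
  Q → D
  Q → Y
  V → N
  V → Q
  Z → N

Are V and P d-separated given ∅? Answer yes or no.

Bayes-Ball from V | ∅ reaches {D,N,Q,Y}.
P ∉ reach(V|∅) ⇒ V ⊥ P | ∅.

Yes — V ⊥ P | ∅.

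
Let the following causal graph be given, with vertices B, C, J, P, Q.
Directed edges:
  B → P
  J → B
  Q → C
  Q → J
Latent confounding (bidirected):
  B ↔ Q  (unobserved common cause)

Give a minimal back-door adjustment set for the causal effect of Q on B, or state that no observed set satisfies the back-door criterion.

Q→B: no observed back-door set.

desc(Q)\{Q}={B,C,J,P}; candidates ⊆ {—}.
Q↔B: latent back-door arc(s) into Q.
size 0: {}; under {} Q still reaches {B,P} ∋ B.
Q↔B cannot be blocked by any observed set — no back-door set.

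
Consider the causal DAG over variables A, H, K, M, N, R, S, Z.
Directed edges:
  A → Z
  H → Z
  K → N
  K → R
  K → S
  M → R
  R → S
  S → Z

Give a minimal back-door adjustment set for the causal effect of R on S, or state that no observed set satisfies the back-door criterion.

desc(R)\{R}={S,Z}; candidates ⊆ {A,H,K,M,N}.
size 0: {}; under {} R still reaches {K,M,N,S,Z} ∋ S.
{K}: R⊥S given {K} in G with R→· removed — back-door holds.

R→S: minimal back-door set {K}.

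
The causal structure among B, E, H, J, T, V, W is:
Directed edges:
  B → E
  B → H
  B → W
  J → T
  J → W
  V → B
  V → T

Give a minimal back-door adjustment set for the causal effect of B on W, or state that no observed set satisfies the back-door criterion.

B→W: minimal back-door set ∅.

desc(B)\{B}={E,H,W}; candidates ⊆ {J,T,V}.
∅: B⊥W given ∅ in G with B→· removed — back-door holds.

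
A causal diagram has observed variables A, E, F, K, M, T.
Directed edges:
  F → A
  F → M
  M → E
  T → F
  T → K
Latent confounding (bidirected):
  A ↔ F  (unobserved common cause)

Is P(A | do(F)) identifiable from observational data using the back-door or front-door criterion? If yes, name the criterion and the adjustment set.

P(A|do(F)): not identifiable (no BD/FD set).

desc(F)\{F}={A,E,M}; candidates ⊆ {K,T}.
F↔A: latent back-door arc(s) into F.
size 0: {}; under {} F still reaches {A,K,T} ∋ A.
size 1: {K}, {T}; under {K} F still reaches {A,T} ∋ A.
size 2: {K,T}; under {K,T} F still reaches {A} ∋ A.
F↔A cannot be blocked by any observed set — no back-door set.
No mediator lies on a directed F→…→A path.
Neither criterion identifies P(A|do(F)) in this graph.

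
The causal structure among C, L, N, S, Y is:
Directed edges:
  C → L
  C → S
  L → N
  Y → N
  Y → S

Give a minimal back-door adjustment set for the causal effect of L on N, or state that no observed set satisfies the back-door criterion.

desc(L)\{L}={N}; candidates ⊆ {C,S,Y}.
∅: L⊥N given ∅ in G with L→· removed — back-door holds.

L→N: minimal back-door set ∅.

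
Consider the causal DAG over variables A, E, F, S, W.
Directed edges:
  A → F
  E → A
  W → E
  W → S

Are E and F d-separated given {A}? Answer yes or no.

Yes — E ⊥ F | {A}.

Bayes-Ball from E | {A} reaches {S,W}.
F ∉ reach(E|{A}) ⇒ E ⊥ F | {A}.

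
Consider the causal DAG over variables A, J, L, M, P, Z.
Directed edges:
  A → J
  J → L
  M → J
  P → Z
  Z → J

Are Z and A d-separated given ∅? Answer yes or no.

Yes — Z ⊥ A | ∅.

Bayes-Ball from Z | ∅ reaches {J,L,P}.
A ∉ reach(Z|∅) ⇒ Z ⊥ A | ∅.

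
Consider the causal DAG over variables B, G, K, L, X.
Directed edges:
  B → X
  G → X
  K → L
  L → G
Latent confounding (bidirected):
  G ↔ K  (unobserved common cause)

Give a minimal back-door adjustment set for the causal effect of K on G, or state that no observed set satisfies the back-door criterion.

K→G: no observed back-door set.

desc(K)\{K}={G,L,X}; candidates ⊆ {B}.
K↔G: latent back-door arc(s) into K.
size 0: {}; under {} K still reaches {G,X} ∋ G.
size 1: {B}; under {B} K still reaches {G,X} ∋ G.
K↔G cannot be blocked by any observed set — no back-door set.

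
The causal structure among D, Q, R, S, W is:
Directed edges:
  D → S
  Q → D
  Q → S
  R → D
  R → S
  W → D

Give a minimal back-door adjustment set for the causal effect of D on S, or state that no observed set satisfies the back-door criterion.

desc(D)\{D}={S}; candidates ⊆ {Q,R,W}.
size 0: {}; under {} D still reaches {Q,R,S,W} ∋ S.
size 1: {Q}, {R}, {W}; under {Q} D still reaches {R,S,W} ∋ S.
{Q,R}: D⊥S given {Q,R} in G with D→· removed — back-door holds.

D→S: minimal back-door set {Q, R}.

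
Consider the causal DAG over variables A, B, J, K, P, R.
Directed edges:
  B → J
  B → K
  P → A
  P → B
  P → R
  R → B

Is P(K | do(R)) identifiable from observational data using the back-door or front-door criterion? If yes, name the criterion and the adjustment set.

P(K|do(R)): backdoor, adjust for {P}.

desc(R)\{R}={B,J,K}; candidates ⊆ {A,P}.
size 0: {}; under {} R still reaches {A,B,J,K,P} ∋ K.
{P}: R⊥K given {P} in G with R→· removed — back-door holds.
P(K|do(R)) = Σ_{P} P(K|R,P)·P(P).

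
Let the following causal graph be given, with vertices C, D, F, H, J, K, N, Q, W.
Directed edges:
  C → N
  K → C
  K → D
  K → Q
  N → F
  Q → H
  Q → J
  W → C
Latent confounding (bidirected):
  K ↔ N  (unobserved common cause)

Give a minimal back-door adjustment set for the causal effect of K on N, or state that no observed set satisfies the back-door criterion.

desc(K)\{K}={C,D,F,H,J,N,Q}; candidates ⊆ {W}.
K↔N: latent back-door arc(s) into K.
size 0: {}; under {} K still reaches {F,N} ∋ N.
size 1: {W}; under {W} K still reaches {F,N} ∋ N.
K↔N cannot be blocked by any observed set — no back-door set.

K→N: no observed back-door set.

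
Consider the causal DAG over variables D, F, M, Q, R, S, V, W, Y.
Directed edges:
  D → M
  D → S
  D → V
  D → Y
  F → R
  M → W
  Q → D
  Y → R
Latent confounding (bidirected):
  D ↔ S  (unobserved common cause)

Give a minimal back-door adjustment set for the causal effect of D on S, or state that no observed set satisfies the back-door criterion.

desc(D)\{D}={M,R,S,V,W,Y}; candidates ⊆ {F,Q}.
D↔S: latent back-door arc(s) into D.
size 0: {}; under {} D still reaches {Q,S} ∋ S.
size 1: {F}, {Q}; under {F} D still reaches {Q,S} ∋ S.
size 2: {F,Q}; under {F,Q} D still reaches {S} ∋ S.
D↔S cannot be blocked by any observed set — no back-door set.

D→S: no observed back-door set.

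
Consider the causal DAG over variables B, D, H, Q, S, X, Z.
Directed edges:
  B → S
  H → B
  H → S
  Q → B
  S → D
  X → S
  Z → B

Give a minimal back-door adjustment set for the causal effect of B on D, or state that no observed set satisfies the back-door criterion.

desc(B)\{B}={D,S}; candidates ⊆ {H,Q,X,Z}.
size 0: {}; under {} B still reaches {D,H,Q,S,Z} ∋ D.
{H}: B⊥D given {H} in G with B→· removed — back-door holds.

B→D: minimal back-door set {H}.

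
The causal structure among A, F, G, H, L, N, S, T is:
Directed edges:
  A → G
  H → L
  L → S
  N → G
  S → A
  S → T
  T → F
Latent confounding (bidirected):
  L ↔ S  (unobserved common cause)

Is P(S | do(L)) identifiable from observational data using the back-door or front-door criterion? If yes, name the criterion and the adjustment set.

desc(L)\{L}={A,F,G,S,T}; candidates ⊆ {H,N}.
L↔S: latent back-door arc(s) into L.
size 0: {}; under {} L still reaches {A,F,G,H,S,T} ∋ S.
size 1: {H}, {N}; under {H} L still reaches {A,F,G,S,T} ∋ S.
size 2: {H,N}; under {H,N} L still reaches {A,F,G,S,T} ∋ S.
L↔S cannot be blocked by any observed set — no back-door set.
No mediator lies on a directed L→…→S path.
Neither criterion identifies P(S|do(L)) in this graph.

P(S|do(L)): not identifiable (no BD/FD set).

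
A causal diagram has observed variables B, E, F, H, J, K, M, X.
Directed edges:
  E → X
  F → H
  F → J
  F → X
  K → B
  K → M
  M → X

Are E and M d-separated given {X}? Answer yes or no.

Bayes-Ball from E | {X} reaches {B,F,H,J,K,M}.
M ∈ reach(E|{X}) ⇒ E ⊥̸ M | {X}.

No — E and M are d-connected given {X}.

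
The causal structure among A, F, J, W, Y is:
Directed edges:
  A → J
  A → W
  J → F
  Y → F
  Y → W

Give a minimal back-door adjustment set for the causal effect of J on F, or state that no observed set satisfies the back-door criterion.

J→F: minimal back-door set ∅.

desc(J)\{J}={F}; candidates ⊆ {A,W,Y}.
∅: J⊥F given ∅ in G with J→· removed — back-door holds.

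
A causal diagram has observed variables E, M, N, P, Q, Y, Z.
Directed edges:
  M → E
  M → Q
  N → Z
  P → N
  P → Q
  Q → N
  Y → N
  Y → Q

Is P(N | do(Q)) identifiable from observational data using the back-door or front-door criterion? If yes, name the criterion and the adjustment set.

desc(Q)\{Q}={N,Z}; candidates ⊆ {E,M,P,Y}.
size 0: {}; under {} Q still reaches {E,M,N,P,Y,Z} ∋ N.
size 1: {E}, {M}, {P} …(+1); under {E} Q still reaches {M,N,P,Y,Z} ∋ N.
{P,Y}: Q⊥N given {P,Y} in G with Q→· removed — back-door holds.
P(N|do(Q)) = Σ_{P,Y} P(N|Q,P,Y)·P(P,Y).

P(N|do(Q)): backdoor, adjust for {P, Y}.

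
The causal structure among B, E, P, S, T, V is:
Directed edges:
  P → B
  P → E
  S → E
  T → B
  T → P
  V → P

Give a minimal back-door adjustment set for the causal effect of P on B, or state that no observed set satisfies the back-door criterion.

P→B: minimal back-door set {T}.

desc(P)\{P}={B,E}; candidates ⊆ {S,T,V}.
size 0: {}; under {} P still reaches {B,T,V} ∋ B.
{T}: P⊥B given {T} in G with P→· removed — back-door holds.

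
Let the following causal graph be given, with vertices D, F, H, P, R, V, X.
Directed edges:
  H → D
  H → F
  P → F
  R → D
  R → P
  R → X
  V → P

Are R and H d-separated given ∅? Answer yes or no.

Yes — R ⊥ H | ∅.

Bayes-Ball from R | ∅ reaches {D,F,P,X}.
H ∉ reach(R|∅) ⇒ R ⊥ H | ∅.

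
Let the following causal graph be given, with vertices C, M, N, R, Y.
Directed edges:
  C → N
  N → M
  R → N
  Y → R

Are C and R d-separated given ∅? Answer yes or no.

Yes — C ⊥ R | ∅.

Bayes-Ball from C | ∅ reaches {M,N}.
R ∉ reach(C|∅) ⇒ C ⊥ R | ∅.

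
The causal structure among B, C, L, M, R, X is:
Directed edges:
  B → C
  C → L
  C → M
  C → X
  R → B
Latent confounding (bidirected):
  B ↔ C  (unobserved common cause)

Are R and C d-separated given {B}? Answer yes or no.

No — R and C are d-connected given {B}.

Bayes-Ball from R | {B} reaches {C,L,M,X}.
C ∈ reach(R|{B}) ⇒ R ⊥̸ C | {B}.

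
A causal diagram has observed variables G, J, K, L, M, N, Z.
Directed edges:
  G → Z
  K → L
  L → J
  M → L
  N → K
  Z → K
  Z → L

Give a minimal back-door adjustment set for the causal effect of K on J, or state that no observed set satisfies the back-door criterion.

desc(K)\{K}={J,L}; candidates ⊆ {G,M,N,Z}.
size 0: {}; under {} K still reaches {G,J,L,N,Z} ∋ J.
{Z}: K⊥J given {Z} in G with K→· removed — back-door holds.

K→J: minimal back-door set {Z}.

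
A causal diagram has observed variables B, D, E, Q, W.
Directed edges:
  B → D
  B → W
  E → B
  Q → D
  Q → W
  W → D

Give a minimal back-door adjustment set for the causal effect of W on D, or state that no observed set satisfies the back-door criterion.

W→D: minimal back-door set {B, Q}.

desc(W)\{W}={D}; candidates ⊆ {B,E,Q}.
size 0: {}; under {} W still reaches {B,D,E,Q} ∋ D.
size 1: {B}, {E}, {Q}; under {B} W still reaches {D,Q} ∋ D.
{B,Q}: W⊥D given {B,Q} in G with W→· removed — back-door holds.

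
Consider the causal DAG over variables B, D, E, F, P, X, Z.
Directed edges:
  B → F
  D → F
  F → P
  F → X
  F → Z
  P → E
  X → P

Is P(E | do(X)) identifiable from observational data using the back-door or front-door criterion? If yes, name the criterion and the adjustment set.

P(E|do(X)): backdoor, adjust for {F}.

desc(X)\{X}={E,P}; candidates ⊆ {B,D,F,Z}.
size 0: {}; under {} X still reaches {B,D,E,F,P,Z} ∋ E.
{F}: X⊥E given {F} in G with X→· removed — back-door holds.
P(E|do(X)) = Σ_{F} P(E|X,F)·P(F).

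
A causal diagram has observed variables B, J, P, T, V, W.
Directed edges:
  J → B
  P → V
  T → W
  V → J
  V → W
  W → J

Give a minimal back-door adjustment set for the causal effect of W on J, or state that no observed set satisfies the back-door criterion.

desc(W)\{W}={B,J}; candidates ⊆ {P,T,V}.
size 0: {}; under {} W still reaches {B,J,P,T,V} ∋ J.
{V}: W⊥J given {V} in G with W→· removed — back-door holds.

W→J: minimal back-door set {V}.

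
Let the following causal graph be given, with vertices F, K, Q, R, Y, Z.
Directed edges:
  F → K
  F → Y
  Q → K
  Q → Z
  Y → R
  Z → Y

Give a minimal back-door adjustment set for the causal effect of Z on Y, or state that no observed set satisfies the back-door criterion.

Z→Y: minimal back-door set ∅.

desc(Z)\{Z}={R,Y}; candidates ⊆ {F,K,Q}.
∅: Z⊥Y given ∅ in G with Z→· removed — back-door holds.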